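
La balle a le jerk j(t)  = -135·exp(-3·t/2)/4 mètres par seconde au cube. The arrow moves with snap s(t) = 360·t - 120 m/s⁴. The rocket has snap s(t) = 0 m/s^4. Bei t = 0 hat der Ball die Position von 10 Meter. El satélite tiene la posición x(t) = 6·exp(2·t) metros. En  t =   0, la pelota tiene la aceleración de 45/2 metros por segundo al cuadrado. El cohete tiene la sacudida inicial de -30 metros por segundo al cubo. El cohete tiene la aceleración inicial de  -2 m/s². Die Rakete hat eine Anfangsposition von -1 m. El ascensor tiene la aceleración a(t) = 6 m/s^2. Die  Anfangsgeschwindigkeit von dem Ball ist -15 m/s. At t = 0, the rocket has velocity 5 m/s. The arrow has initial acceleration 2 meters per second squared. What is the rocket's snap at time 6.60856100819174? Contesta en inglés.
We have snap s(t) = 0. Substituting t = 6.60856100819174: s(6.60856100819174) = 0.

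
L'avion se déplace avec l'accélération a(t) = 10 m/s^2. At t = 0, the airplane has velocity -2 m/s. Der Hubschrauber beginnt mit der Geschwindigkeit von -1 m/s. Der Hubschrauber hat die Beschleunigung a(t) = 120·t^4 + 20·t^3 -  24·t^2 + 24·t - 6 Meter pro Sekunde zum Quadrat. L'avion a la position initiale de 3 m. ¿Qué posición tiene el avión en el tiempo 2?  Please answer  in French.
En partant de l'accélération a(t) = 10, nous prenons 2 intégrales. L'intégrale de l'accélération est la vitesse. En utilisant v(0) = -2, nous obtenons v(t) = 10·t - 2. La primitive de la vitesse, avec x(0) = 3, donne la position: x(t) = 5·t^2 - 2·t + 3. En utilisant x(t) = 5·t^2 - 2·t + 3 et en substituant t = 2, nous trouvons x = 19.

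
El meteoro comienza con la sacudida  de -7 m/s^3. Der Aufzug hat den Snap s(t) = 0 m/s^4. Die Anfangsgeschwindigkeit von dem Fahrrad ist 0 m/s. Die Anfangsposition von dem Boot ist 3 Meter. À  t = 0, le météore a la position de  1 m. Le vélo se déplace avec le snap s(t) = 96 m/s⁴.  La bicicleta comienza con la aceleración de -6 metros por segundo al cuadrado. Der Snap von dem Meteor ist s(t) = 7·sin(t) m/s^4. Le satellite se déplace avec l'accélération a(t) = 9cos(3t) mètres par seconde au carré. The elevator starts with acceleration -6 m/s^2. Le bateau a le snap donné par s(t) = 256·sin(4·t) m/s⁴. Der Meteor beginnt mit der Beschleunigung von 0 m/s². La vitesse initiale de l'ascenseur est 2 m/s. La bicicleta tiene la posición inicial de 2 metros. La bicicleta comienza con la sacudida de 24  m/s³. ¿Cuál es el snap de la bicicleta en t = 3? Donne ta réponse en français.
De l'équation du snap s(t) = 96, nous substituons t = 3 pour obtenir s = 96.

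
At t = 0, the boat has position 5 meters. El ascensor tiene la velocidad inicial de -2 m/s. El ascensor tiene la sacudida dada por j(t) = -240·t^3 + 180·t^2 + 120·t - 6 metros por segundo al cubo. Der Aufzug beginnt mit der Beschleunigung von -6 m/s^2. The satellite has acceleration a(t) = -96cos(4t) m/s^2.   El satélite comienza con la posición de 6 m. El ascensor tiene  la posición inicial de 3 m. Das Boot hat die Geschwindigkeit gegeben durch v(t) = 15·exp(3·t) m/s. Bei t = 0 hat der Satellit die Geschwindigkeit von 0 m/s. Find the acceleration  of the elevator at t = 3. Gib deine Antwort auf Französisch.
Pour résoudre ceci, nous devons prendre 1 intégrale de notre équation du jerk j(t) = -240·t^3 + 180·t^2 + 120·t - 6. L'intégrale du jerk est l'accélération. En utilisant a(0) = -6, nous obtenons a(t) = -60·t^4 + 60·t^3 + 60·t^2 - 6·t - 6. Nous avons l'accélération a(t) = -60·t^4 + 60·t^3 + 60·t^2 - 6·t - 6. En substituant t = 3: a(3) = -2724.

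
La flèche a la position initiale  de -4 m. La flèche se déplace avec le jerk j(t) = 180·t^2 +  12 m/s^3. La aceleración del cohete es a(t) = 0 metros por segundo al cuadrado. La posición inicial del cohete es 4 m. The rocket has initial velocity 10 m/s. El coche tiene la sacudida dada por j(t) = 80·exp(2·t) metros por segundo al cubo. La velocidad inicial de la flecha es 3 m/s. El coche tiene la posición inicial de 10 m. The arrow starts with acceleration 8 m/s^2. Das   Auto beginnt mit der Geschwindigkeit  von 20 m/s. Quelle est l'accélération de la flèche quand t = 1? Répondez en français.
Nous devons intégrer notre équation du jerk j(t) = 180·t^2 + 12 1 fois. La primitive du jerk, avec a(0) = 8, donne l'accélération: a(t) = 60·t^3 + 12·t + 8. En utilisant a(t) = 60·t^3 + 12·t + 8 et en substituant t = 1, nous trouvons a = 80.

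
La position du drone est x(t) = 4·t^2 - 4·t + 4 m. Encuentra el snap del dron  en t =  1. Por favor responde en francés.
En partant de la position x(t) = 4·t^2 - 4·t + 4, nous prenons 4 dérivées. En dérivant la position, nous obtenons la vitesse: v(t) = 8·t - 4. En prenant d/dt de v(t), nous trouvons a(t) = 8. La dérivée de l'accélération donne le jerk: j(t) = 0. En prenant d/dt de j(t), nous trouvons s(t) = 0. En utilisant s(t) = 0 et en substituant t = 1, nous trouvons s = 0.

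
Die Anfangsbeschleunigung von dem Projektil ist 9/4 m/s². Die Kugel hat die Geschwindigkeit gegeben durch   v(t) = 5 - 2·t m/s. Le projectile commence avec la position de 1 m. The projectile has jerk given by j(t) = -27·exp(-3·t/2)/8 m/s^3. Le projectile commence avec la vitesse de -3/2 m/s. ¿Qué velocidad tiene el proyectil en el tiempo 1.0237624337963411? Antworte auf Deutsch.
Ausgehend von dem Ruck j(t) = -27·exp(-3·t/2)/8, nehmen wir 2 Integrale. Die Stammfunktion von dem Ruck ist die Beschleunigung. Mit a(0) = 9/4 erhalten wir a(t) = 9·exp(-3·t/2)/4. Mit ∫a(t)dt und Anwendung von v(0) = -3/2, finden wir v(t) = -3·exp(-3·t/2)/2. Aus der Gleichung für die Geschwindigkeit v(t) = -3·exp(-3·t/2)/2, setzen wir t = 1.0237624337963411 ein und erhalten v = -0.322975586377608.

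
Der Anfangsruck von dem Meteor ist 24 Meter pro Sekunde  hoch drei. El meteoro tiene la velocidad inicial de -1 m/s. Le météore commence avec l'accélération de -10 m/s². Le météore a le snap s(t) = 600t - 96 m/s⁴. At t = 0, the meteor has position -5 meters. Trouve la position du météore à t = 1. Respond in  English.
We need to integrate our snap equation s(t) = 600·t - 96 4 times. Finding the integral of s(t) and using j(0) = 24: j(t) = 300·t^2 - 96·t + 24. Integrating jerk and using the initial condition a(0) = -10, we get a(t) = 100·t^3 - 48·t^2 + 24·t - 10. The antiderivative of acceleration, with v(0) = -1, gives velocity: v(t) = 25·t^4 - 16·t^3 + 12·t^2 - 10·t - 1. Integrating velocity and using the initial condition x(0) = -5, we get x(t) = 5·t^5 - 4·t^4 + 4·t^3 - 5·t^2 - t - 5. From the given position equation x(t) = 5·t^5 - 4·t^4 + 4·t^3 - 5·t^2 - t - 5, we substitute t = 1 to get x = -6.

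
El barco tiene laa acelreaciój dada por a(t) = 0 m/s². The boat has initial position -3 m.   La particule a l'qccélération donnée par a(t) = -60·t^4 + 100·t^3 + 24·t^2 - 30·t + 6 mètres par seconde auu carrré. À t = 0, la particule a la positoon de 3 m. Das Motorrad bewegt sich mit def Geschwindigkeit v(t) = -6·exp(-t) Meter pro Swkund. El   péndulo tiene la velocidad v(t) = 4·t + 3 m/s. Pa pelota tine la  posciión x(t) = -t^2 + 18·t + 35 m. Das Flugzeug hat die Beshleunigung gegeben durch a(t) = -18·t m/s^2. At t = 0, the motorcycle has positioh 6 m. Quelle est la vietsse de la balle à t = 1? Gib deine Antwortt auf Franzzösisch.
Nous devons dériver notre équation de la position x(t) = -t^2 + 18·t + 35 1 fois. En prenant d/dt de x(t), nous trouvons v(t) = 18 - 2·t. De l'équation de la vitesse v(t) = 18 - 2·t, nous substituons t = 1 pour obtenir v = 16.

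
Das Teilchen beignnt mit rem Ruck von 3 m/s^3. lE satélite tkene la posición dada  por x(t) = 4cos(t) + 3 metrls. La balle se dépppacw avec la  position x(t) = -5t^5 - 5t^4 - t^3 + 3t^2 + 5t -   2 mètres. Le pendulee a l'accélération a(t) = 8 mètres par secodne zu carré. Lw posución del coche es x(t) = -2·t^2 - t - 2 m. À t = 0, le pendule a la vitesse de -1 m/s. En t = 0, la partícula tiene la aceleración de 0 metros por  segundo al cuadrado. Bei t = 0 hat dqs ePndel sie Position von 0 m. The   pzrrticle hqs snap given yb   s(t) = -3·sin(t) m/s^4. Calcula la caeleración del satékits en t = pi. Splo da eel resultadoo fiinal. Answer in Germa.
Die Antwort ist 4.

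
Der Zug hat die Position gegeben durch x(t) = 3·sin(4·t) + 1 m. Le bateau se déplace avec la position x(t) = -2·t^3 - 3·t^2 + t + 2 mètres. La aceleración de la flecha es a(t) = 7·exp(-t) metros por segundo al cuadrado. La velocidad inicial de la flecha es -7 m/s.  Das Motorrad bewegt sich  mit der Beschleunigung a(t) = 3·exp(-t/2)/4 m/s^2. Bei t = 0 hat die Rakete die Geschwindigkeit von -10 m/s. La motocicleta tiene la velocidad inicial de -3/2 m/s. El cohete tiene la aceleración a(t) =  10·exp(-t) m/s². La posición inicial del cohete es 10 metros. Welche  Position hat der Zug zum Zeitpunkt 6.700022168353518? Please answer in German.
Mit x(t) = 3·sin(4·t) + 1 und Einsetzen von t = 6.700022168353518, finden wir x = 3.98602768180961.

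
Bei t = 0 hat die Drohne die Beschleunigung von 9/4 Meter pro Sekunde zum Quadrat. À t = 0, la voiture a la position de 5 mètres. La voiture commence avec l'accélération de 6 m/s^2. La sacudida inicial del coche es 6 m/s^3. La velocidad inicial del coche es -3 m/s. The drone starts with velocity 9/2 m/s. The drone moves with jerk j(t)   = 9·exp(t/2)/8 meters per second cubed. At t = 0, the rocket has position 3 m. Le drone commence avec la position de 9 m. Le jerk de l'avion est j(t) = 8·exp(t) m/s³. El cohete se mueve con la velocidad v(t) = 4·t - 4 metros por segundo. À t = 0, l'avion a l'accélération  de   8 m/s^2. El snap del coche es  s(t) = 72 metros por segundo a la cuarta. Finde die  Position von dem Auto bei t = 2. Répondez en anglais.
We need to integrate our snap equation s(t) = 72 4 times. Finding the integral of s(t) and using j(0) = 6: j(t) = 72·t + 6. Finding the integral of j(t) and using a(0) = 6: a(t) = 36·t^2 + 6·t + 6. Integrating acceleration and using the initial condition v(0) = -3, we get v(t) = 12·t^3 + 3·t^2 + 6·t - 3. Finding the antiderivative of v(t) and using x(0) = 5: x(t) = 3·t^4 + t^3 + 3·t^2 - 3·t + 5. From the given position equation x(t) = 3·t^4 + t^3 + 3·t^2 - 3·t + 5, we substitute t = 2 to get x = 67.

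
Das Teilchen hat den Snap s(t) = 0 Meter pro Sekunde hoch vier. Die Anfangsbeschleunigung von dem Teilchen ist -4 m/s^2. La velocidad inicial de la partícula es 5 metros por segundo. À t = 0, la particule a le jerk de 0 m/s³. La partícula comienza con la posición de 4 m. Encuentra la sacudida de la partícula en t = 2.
Debemos encontrar la integral de nuestra ecuación del snap s(t) = 0 1 vez. La antiderivada del snap es la sacudida. Usando j(0) = 0, obtenemos j(t) = 0. De la ecuación de la sacudida j(t) = 0, sustituimos t = 2 para obtener j = 0.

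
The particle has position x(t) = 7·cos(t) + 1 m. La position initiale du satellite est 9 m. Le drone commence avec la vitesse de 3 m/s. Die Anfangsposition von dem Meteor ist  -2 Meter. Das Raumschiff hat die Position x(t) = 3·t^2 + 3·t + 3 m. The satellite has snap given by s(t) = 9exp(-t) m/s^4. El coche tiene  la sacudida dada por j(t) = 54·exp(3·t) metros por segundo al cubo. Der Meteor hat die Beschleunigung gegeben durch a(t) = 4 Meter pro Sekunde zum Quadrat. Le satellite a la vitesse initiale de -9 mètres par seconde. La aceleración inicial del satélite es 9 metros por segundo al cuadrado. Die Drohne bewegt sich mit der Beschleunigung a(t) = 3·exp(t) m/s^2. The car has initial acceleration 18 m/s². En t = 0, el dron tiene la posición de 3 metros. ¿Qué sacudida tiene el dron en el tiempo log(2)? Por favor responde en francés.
En partant de l'accélération a(t) = 3·exp(t), nous prenons 1 dérivée. En dérivant l'accélération, nous obtenons le jerk: j(t) = 3·exp(t). En utilisant j(t) = 3·exp(t) et en substituant t = log(2), nous trouvons j = 6.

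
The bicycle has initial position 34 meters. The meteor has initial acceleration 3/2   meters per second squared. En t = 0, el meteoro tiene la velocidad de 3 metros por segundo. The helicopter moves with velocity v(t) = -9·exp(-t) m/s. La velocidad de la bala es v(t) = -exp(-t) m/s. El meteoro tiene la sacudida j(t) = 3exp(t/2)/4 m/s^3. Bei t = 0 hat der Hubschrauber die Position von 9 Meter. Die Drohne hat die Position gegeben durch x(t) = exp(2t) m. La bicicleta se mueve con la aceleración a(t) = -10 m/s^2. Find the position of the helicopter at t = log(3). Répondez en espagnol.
Para resolver esto, necesitamos tomar 1 integral de nuestra ecuación de la velocidad v(t) = -9·exp(-t). La antiderivada de la velocidad es la posición. Usando x(0) = 9, obtenemos x(t) = 9·exp(-t). Tenemos la posición x(t) = 9·exp(-t). Sustituyendo t = log(3): x(log(3)) = 3.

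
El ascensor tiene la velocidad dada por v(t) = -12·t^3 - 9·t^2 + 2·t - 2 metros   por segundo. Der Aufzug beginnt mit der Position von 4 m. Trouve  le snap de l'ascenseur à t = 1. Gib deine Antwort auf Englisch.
To solve this, we need to take 3 derivatives of our velocity equation v(t) = -12·t^3 - 9·t^2 + 2·t - 2. Differentiating velocity, we get acceleration: a(t) = -36·t^2 - 18·t + 2. The derivative of acceleration gives jerk: j(t) = -72·t - 18. Differentiating jerk, we get snap: s(t) = -72. From the given snap equation s(t) = -72, we substitute t = 1 to get s = -72.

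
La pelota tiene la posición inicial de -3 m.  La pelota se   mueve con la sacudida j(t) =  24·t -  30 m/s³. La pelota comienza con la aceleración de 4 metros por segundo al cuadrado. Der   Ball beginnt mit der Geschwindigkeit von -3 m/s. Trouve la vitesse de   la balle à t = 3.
En partant du jerk j(t) = 24·t - 30, nous prenons 2 primitives. En intégrant le jerk et en utilisant la condition initiale a(0) = 4, nous obtenons a(t) = 12·t^2 - 30·t + 4. L'intégrale de l'accélération est la vitesse. En utilisant v(0) = -3, nous obtenons v(t) = 4·t^3 - 15·t^2 + 4·t - 3. En utilisant v(t) = 4·t^3 - 15·t^2 + 4·t - 3 et en substituant t = 3, nous trouvons v = -18.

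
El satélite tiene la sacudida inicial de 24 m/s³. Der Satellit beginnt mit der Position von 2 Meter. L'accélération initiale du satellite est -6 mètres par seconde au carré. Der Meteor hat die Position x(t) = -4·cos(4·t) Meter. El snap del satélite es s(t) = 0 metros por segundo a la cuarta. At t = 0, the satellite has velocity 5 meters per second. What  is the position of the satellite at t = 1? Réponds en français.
Pour résoudre ceci, nous devons prendre 4 primitives de notre équation du snap s(t) = 0. La primitive du snap, avec j(0) = 24, donne le jerk: j(t) = 24. En intégrant le jerk et en utilisant la condition initiale a(0) = -6, nous obtenons a(t) = 24·t - 6. La primitive de l'accélération, avec v(0) = 5, donne la vitesse: v(t) = 12·t^2 - 6·t + 5. La primitive de la vitesse est la position. En utilisant x(0) = 2, nous obtenons x(t) = 4·t^3 - 3·t^2 + 5·t + 2. En utilisant x(t) = 4·t^3 - 3·t^2 + 5·t + 2 et en substituant t = 1, nous trouvons x = 8.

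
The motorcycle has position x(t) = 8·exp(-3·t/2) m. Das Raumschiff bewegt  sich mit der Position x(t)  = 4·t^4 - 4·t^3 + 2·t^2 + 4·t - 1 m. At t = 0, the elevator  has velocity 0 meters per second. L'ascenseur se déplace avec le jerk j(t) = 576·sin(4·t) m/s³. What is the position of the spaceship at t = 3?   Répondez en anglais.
Using x(t) = 4·t^4 - 4·t^3 + 2·t^2 + 4·t - 1 and substituting t = 3, we find x = 245.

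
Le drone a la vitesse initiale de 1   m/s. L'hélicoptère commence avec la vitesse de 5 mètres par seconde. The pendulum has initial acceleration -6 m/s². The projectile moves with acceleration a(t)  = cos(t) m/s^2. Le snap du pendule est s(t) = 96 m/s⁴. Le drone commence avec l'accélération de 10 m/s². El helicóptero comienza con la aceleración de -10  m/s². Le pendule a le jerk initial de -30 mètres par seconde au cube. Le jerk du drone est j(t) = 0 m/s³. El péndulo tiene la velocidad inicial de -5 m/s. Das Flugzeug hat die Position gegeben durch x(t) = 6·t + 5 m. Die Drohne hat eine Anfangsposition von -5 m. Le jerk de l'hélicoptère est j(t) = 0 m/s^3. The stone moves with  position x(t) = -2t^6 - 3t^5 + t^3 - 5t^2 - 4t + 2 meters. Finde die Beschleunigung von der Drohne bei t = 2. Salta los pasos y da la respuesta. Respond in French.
L'accélération à t = 2 est a = 10.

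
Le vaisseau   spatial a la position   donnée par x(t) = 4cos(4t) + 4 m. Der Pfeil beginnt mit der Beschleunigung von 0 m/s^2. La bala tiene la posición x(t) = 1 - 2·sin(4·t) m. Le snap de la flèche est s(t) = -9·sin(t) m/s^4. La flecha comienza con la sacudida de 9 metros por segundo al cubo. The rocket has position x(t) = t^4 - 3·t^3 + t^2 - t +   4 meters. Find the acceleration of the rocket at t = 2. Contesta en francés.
En partant de la position x(t) = t^4 - 3·t^3 + t^2 - t + 4, nous prenons 2 dérivées. En prenant d/dt de x(t), nous trouvons v(t) = 4·t^3 - 9·t^2 + 2·t - 1. En prenant d/dt de v(t), nous trouvons a(t) = 12·t^2 - 18·t + 2. En utilisant a(t) = 12·t^2 - 18·t + 2 et en substituant t = 2, nous trouvons a = 14.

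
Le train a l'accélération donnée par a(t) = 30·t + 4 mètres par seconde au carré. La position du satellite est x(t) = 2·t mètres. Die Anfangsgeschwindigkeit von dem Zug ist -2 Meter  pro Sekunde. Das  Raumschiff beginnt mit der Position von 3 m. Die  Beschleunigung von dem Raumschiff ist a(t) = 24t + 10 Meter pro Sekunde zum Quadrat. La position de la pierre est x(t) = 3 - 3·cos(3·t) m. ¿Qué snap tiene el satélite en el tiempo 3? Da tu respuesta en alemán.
Ausgehend von der Position x(t) = 2·t, nehmen wir 4 Ableitungen. Durch Ableiten von der Position erhalten wir die Geschwindigkeit: v(t) = 2. Die Ableitung von der Geschwindigkeit ergibt die Beschleunigung: a(t) = 0. Mit d/dt von a(t) finden wir j(t) = 0. Mit d/dt von j(t) finden wir s(t) = 0. Mit s(t) = 0 und Einsetzen von t = 3, finden wir s = 0.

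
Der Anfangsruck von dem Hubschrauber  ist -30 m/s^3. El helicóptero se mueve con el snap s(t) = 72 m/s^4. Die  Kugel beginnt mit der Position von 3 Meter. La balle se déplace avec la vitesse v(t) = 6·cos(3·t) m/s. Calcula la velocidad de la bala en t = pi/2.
De la ecuación de la velocidad v(t) = 6·cos(3·t), sustituimos t = pi/2 para obtener v = 0.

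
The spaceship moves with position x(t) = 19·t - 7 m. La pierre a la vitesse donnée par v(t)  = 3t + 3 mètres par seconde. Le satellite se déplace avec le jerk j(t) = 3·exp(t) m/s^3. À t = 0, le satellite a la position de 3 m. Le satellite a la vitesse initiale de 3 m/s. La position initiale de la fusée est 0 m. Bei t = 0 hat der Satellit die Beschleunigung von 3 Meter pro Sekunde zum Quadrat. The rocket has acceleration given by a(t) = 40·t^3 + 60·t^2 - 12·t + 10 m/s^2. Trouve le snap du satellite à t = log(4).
Pour résoudre ceci, nous devons prendre 1 dérivée de notre équation du jerk j(t) = 3·exp(t). En dérivant le jerk, nous obtenons le snap: s(t) = 3·exp(t). Nous avons le snap s(t) = 3·exp(t). En substituant t = log(4): s(log(4)) = 12.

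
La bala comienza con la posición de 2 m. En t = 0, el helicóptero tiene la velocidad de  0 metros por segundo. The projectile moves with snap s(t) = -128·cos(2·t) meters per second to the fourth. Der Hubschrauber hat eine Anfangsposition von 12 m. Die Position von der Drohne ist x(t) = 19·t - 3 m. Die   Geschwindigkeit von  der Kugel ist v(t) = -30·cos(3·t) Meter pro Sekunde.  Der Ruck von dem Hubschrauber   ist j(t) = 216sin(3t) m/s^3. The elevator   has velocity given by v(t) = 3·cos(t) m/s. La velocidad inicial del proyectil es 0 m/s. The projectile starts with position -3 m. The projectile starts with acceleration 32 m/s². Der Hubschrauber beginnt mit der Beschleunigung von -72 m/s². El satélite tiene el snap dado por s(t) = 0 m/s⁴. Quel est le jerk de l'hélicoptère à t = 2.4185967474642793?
De l'équation du jerk j(t) = 216·sin(3·t), nous substituons t = 2.4185967474642793 pour obtenir j = 178.492784030150.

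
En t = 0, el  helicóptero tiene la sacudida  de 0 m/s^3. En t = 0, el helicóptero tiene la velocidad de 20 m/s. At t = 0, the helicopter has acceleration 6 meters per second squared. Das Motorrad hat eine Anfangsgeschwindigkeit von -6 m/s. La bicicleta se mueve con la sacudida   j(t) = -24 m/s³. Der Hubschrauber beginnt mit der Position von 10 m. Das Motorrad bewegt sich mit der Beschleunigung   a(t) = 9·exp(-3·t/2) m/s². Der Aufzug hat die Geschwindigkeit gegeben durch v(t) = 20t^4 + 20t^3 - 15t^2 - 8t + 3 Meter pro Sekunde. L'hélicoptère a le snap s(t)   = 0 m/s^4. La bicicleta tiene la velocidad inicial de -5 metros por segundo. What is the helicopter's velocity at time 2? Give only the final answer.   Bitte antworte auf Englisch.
The velocity at t = 2 is v = 32.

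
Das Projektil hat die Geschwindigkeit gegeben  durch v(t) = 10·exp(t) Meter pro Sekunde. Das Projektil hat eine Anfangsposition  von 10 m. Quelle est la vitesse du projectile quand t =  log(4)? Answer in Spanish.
Usando v(t) = 10·exp(t) y sustituyendo t = log(4), encontramos v = 40.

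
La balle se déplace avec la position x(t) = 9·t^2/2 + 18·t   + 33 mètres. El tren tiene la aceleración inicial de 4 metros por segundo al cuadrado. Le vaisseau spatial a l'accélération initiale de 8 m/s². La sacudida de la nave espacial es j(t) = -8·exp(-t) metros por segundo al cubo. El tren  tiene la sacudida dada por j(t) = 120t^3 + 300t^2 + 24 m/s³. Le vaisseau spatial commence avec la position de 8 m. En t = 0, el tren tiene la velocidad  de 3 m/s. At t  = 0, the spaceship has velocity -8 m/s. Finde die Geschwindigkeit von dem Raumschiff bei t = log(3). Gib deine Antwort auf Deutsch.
Wir müssen das Integral unserer Gleichung für den Ruck j(t) = -8·exp(-t) 2-mal finden. Mit ∫j(t)dt und Anwendung von a(0) = 8, finden wir a(t) = 8·exp(-t). Die Stammfunktion von der Beschleunigung ist die Geschwindigkeit. Mit v(0) = -8 erhalten wir v(t) = -8·exp(-t). Aus der Gleichung für die Geschwindigkeit v(t) = -8·exp(-t), setzen wir t = log(3) ein und erhalten v = -8/3.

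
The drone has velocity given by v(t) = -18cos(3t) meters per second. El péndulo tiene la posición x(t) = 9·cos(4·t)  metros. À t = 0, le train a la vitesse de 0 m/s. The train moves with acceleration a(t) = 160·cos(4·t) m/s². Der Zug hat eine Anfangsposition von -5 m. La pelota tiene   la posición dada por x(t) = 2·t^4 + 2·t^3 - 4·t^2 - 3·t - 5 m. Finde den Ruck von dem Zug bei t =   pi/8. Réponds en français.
Nous devons dériver notre équation de l'accélération a(t) = 160·cos(4·t) 1 fois. En dérivant l'accélération, nous obtenons le jerk: j(t) = -640·sin(4·t). Nous avons le jerk j(t) = -640·sin(4·t). En substituant t = pi/8: j(pi/8) = -640.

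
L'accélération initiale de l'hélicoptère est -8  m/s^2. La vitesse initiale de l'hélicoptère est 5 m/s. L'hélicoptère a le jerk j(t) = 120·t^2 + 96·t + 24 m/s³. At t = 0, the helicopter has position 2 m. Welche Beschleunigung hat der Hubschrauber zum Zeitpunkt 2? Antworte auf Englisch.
To solve this, we need to take 1 integral of our jerk equation j(t) = 120·t^2 + 96·t + 24. Integrating jerk and using the initial condition a(0) = -8, we get a(t) = 40·t^3 + 48·t^2 + 24·t - 8. From the given acceleration equation a(t) = 40·t^3 + 48·t^2 + 24·t - 8, we substitute t = 2 to get a = 552.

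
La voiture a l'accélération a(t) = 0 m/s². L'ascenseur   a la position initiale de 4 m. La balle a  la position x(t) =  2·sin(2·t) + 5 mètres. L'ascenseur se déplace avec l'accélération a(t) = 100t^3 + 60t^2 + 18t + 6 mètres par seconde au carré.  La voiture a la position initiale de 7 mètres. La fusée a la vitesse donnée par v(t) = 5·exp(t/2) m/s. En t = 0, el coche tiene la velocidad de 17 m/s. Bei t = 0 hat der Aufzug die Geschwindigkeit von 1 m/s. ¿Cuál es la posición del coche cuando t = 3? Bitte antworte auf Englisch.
We must find the antiderivative of our acceleration equation a(t) = 0 2 times. Finding the antiderivative of a(t) and using v(0) = 17: v(t) = 17. The integral of velocity is position. Using x(0) = 7, we get x(t) = 17·t + 7. We have position x(t) = 17·t + 7. Substituting t = 3: x(3) = 58.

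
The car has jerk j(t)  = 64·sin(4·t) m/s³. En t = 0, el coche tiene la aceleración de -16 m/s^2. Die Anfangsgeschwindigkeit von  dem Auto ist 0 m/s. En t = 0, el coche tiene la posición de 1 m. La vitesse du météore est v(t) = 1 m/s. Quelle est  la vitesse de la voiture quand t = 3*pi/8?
En partant du jerk j(t) = 64·sin(4·t), nous prenons 2 intégrales. En prenant ∫j(t)dt et en appliquant a(0) = -16, nous trouvons a(t) = -16·cos(4·t). En intégrant l'accélération et en utilisant la condition initiale v(0) = 0, nous obtenons v(t) = -4·sin(4·t). Nous avons la vitesse v(t) = -4·sin(4·t). En substituant t = 3*pi/8: v(3*pi/8) = 4.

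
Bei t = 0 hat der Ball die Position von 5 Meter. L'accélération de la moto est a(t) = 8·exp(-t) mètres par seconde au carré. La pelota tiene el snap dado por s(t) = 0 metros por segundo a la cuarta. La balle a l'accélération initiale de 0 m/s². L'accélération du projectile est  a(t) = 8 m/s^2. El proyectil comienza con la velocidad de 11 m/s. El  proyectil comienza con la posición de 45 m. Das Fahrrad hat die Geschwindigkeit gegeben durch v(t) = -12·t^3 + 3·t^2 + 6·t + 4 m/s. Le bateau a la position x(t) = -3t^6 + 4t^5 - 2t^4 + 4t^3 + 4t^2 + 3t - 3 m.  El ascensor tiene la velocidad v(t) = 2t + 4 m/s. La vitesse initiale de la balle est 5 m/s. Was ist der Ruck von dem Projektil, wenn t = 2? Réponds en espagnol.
Debemos derivar nuestra ecuación de la aceleración a(t) = 8 1 vez. La derivada de la aceleración da la sacudida: j(t) = 0. De la ecuación de la sacudida j(t) = 0, sustituimos t = 2 para obtener j = 0.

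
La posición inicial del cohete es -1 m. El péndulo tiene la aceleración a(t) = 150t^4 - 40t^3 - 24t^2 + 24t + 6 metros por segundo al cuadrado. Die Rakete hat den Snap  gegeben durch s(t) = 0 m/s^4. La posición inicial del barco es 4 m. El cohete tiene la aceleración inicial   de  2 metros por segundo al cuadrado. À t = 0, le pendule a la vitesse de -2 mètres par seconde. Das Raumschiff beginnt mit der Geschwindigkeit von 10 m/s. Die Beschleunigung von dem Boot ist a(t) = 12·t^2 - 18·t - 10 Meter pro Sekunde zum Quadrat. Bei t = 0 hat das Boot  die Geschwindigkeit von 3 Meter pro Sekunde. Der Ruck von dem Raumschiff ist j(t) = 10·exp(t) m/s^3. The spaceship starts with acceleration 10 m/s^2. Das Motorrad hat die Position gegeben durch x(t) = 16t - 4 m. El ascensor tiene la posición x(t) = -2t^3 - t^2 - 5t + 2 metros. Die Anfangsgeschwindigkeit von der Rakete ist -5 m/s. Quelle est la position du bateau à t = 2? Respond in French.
Pour résoudre ceci, nous devons prendre 2 intégrales de notre équation de l'accélération a(t) = 12·t^2 - 18·t - 10. En intégrant l'accélération et en utilisant la condition initiale v(0) = 3, nous obtenons v(t) = 4·t^3 - 9·t^2 - 10·t + 3. L'intégrale de la vitesse, avec x(0) = 4, donne la position: x(t) = t^4 - 3·t^3 - 5·t^2 + 3·t + 4. En utilisant x(t) = t^4 - 3·t^3 - 5·t^2 + 3·t + 4 et en substituant t = 2, nous trouvons x = -18.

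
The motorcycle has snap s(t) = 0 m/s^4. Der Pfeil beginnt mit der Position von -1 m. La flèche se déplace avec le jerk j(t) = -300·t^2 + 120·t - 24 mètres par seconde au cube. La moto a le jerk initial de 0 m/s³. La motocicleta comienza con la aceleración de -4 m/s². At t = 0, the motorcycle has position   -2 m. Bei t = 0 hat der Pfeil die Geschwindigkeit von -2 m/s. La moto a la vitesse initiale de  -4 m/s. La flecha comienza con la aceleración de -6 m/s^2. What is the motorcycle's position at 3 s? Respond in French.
Nous devons intégrer notre équation du snap s(t) = 0 4 fois. En intégrant le snap et en utilisant la condition initiale j(0) = 0, nous obtenons j(t) = 0. En intégrant le jerk et en utilisant la condition initiale a(0) = -4, nous obtenons a(t) = -4. En prenant ∫a(t)dt et en appliquant v(0) = -4, nous trouvons v(t) = -4·t - 4. En intégrant la vitesse et en utilisant la condition initiale x(0) = -2, nous obtenons x(t) = -2·t^2 - 4·t - 2. De l'équation de la position x(t) = -2·t^2 - 4·t - 2, nous substituons t = 3 pour obtenir x = -32.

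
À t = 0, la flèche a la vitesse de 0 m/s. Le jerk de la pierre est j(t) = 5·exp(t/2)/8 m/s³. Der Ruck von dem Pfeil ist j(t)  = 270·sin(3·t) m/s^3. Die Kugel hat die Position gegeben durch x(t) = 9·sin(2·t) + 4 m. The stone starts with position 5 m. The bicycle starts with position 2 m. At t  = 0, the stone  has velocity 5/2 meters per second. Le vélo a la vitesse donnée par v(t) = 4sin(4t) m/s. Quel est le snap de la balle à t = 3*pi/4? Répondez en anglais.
Starting from position x(t) = 9·sin(2·t) + 4, we take 4 derivatives. The derivative of position gives velocity: v(t) = 18·cos(2·t). The derivative of velocity gives acceleration: a(t) = -36·sin(2·t). Differentiating acceleration, we get jerk: j(t) = -72·cos(2·t). The derivative of jerk gives snap: s(t) = 144·sin(2·t). From the given snap equation s(t) = 144·sin(2·t), we substitute t = 3*pi/4 to get s = -144.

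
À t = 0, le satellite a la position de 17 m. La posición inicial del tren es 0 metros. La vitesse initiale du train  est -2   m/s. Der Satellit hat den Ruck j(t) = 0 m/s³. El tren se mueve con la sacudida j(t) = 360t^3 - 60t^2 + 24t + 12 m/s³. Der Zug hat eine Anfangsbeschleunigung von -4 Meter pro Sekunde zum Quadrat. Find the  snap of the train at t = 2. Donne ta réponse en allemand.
Wir müssen unsere Gleichung für den Ruck j(t) = 360·t^3 - 60·t^2 + 24·t + 12 1-mal ableiten. Durch Ableiten von dem Ruck erhalten wir den Snap: s(t) = 1080·t^2 - 120·t + 24. Wir haben den Snap s(t) = 1080·t^2 - 120·t + 24. Durch Einsetzen von t = 2: s(2) = 4104.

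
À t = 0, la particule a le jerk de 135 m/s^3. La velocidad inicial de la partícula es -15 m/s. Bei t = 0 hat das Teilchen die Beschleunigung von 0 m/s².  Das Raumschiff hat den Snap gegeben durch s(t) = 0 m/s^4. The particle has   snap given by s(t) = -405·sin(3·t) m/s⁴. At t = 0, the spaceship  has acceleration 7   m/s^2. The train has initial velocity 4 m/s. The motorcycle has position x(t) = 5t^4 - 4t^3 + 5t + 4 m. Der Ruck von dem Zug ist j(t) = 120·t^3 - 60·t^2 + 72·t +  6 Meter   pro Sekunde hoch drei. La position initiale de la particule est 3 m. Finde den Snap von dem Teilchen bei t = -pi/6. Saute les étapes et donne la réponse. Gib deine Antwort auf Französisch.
Le snap à t = -pi/6 est s = 405.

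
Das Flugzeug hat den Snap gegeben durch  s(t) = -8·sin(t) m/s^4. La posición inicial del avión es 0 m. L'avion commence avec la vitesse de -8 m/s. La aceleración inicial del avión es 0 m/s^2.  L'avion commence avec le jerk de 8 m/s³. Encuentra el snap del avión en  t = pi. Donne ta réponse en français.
En utilisant s(t) = -8·sin(t) et en substituant t = pi, nous trouvons s = 0.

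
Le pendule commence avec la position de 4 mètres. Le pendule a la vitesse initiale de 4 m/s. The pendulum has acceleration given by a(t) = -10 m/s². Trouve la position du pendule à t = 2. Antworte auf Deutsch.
Wir müssen die Stammfunktion unserer Gleichung für die Beschleunigung a(t) = -10 2-mal finden. Das Integral von der Beschleunigung, mit v(0) = 4, ergibt die Geschwindigkeit: v(t) = 4 - 10·t. Durch Integration von der Geschwindigkeit und Verwendung der Anfangsbedingung x(0) = 4, erhalten wir x(t) = -5·t^2 + 4·t + 4. Wir haben die Position x(t) = -5·t^2 + 4·t + 4. Durch Einsetzen von t = 2: x(2) = -8.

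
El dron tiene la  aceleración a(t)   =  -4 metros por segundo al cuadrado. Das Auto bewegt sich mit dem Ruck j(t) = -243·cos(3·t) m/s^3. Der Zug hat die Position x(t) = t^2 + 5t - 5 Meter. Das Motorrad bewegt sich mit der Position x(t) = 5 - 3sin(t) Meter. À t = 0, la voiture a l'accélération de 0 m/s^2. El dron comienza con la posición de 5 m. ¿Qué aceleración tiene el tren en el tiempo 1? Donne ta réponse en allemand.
Wir müssen unsere Gleichung für die Position x(t) = t^2 + 5·t - 5 2-mal ableiten. Mit d/dt von x(t) finden wir v(t) = 2·t + 5. Die Ableitung von der Geschwindigkeit ergibt die Beschleunigung: a(t) = 2. Wir haben die Beschleunigung a(t) = 2. Durch Einsetzen von t = 1: a(1) = 2.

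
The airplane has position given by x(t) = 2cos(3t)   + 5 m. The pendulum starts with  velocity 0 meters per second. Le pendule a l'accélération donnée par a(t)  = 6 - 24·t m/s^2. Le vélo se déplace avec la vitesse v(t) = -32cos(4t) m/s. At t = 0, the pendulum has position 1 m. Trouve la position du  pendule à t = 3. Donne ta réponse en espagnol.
Necesitamos integrar nuestra ecuación de la aceleración a(t) = 6 - 24·t 2 veces. La antiderivada de la aceleración es la velocidad. Usando v(0) = 0, obtenemos v(t) = 6·t·(1 - 2·t). Integrando la velocidad y usando la condición inicial x(0) = 1, obtenemos x(t) = -4·t^3 + 3·t^2 + 1. Usando x(t) = -4·t^3 + 3·t^2 + 1 y sustituyendo t = 3, encontramos x = -80.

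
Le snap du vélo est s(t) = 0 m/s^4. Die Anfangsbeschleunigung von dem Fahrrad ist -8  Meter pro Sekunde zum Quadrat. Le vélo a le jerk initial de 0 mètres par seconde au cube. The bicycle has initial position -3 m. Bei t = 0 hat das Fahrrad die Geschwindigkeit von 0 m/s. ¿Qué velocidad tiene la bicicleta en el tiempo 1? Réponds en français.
Nous devons trouver la primitive de notre équation du snap s(t) = 0 3 fois. En prenant ∫s(t)dt et en appliquant j(0) = 0, nous trouvons j(t) = 0. En prenant ∫j(t)dt et en appliquant a(0) = -8, nous trouvons a(t) = -8. En intégrant l'accélération et en utilisant la condition initiale v(0) = 0, nous obtenons v(t) = -8·t. Nous avons la vitesse v(t) = -8·t. En substituant t = 1: v(1) = -8.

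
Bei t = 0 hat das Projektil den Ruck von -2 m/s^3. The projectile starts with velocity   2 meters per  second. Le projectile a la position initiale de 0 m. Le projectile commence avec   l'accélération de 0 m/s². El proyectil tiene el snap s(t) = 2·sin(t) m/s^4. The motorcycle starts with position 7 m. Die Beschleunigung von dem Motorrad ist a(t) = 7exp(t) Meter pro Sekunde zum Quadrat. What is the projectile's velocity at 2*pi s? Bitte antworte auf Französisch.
Pour résoudre ceci, nous devons prendre 3 primitives de notre équation du snap s(t) = 2·sin(t). En intégrant le snap et en utilisant la condition initiale j(0) = -2, nous obtenons j(t) = -2·cos(t). En prenant ∫j(t)dt et en appliquant a(0) = 0, nous trouvons a(t) = -2·sin(t). En prenant ∫a(t)dt et en appliquant v(0) = 2, nous trouvons v(t) = 2·cos(t). Nous avons la vitesse v(t) = 2·cos(t). En substituant t = 2*pi: v(2*pi) = 2.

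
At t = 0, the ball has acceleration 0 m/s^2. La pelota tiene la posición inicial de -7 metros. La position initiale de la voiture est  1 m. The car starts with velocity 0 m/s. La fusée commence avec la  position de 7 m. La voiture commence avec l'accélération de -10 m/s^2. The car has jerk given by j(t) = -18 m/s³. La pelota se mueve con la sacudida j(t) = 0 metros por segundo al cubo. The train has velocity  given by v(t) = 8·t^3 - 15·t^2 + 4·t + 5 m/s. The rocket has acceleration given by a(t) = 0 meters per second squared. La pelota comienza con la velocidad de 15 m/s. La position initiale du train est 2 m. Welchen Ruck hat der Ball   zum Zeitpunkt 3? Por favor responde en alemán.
Wir haben den Ruck j(t) = 0. Durch Einsetzen von t = 3: j(3) = 0.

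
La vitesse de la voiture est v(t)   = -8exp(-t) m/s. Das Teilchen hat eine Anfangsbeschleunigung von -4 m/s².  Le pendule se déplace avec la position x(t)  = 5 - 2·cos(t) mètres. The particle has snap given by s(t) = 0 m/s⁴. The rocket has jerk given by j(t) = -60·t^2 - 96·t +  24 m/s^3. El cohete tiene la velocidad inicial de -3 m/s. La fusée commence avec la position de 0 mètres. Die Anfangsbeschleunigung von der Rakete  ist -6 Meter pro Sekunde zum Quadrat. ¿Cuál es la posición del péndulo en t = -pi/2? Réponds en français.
De l'équation de la position x(t) = 5 - 2·cos(t), nous substituons t = -pi/2 pour obtenir x = 5.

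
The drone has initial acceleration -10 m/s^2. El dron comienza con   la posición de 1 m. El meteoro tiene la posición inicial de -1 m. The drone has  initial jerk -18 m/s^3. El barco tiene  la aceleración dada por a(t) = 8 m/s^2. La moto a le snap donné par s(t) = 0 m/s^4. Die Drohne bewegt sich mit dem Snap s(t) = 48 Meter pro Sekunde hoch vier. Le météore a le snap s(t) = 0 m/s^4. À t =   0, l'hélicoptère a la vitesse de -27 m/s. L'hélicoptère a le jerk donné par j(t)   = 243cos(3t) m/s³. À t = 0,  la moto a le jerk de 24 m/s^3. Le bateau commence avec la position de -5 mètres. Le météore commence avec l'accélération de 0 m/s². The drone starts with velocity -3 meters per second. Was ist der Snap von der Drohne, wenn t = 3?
Mit s(t) = 48 und Einsetzen von t = 3, finden wir s = 48.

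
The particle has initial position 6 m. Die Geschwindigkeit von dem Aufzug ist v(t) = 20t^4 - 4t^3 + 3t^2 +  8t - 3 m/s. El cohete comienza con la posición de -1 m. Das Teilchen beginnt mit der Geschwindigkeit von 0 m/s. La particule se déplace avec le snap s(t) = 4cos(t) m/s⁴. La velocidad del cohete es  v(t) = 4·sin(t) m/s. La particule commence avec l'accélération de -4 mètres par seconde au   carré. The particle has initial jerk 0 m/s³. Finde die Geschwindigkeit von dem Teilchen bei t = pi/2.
Ausgehend von dem Snap s(t) = 4·cos(t), nehmen wir 3 Stammfunktionen. Das Integral von dem Snap ist der Ruck. Mit j(0) = 0 erhalten wir j(t) = 4·sin(t). Durch Integration von dem Ruck und Verwendung der Anfangsbedingung a(0) = -4, erhalten wir a(t) = -4·cos(t). Die Stammfunktion von der Beschleunigung ist die Geschwindigkeit. Mit v(0) = 0 erhalten wir v(t) = -4·sin(t). Wir haben die Geschwindigkeit v(t) = -4·sin(t). Durch Einsetzen von t = pi/2: v(pi/2) = -4.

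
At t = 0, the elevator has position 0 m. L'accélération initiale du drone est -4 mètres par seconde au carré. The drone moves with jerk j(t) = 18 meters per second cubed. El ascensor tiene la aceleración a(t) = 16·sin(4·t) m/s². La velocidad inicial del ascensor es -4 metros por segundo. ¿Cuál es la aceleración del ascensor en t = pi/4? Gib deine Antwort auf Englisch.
We have acceleration a(t) = 16·sin(4·t). Substituting t = pi/4: a(pi/4) = 0.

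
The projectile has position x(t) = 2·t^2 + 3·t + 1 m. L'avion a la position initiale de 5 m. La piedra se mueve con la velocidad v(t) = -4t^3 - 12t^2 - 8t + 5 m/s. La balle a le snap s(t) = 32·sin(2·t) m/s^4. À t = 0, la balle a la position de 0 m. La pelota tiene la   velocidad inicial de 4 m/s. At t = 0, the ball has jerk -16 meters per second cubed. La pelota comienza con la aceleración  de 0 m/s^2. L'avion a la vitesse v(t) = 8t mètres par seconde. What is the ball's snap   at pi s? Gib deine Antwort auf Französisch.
Nous avons le snap s(t) = 32·sin(2·t). En substituant t = pi: s(pi) = 0.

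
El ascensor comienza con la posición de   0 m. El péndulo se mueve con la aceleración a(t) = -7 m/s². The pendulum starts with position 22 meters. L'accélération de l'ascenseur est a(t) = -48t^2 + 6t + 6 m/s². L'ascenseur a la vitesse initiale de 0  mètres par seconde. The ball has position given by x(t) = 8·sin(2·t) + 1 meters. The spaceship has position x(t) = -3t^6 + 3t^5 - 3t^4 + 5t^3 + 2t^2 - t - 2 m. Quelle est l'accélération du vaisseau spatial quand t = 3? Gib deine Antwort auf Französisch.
Pour résoudre ceci, nous devons prendre 2 dérivées de notre équation de la position x(t) = -3·t^6 + 3·t^5 - 3·t^4 + 5·t^3 + 2·t^2 - t - 2. En prenant d/dt de x(t), nous trouvons v(t) = -18·t^5 + 15·t^4 - 12·t^3 + 15·t^2 + 4·t - 1. En dérivant la vitesse, nous obtenons l'accélération: a(t) = -90·t^4 + 60·t^3 - 36·t^2 + 30·t + 4. De l'équation de l'accélération a(t) = -90·t^4 + 60·t^3 - 36·t^2 + 30·t + 4, nous substituons t = 3 pour obtenir a = -5900.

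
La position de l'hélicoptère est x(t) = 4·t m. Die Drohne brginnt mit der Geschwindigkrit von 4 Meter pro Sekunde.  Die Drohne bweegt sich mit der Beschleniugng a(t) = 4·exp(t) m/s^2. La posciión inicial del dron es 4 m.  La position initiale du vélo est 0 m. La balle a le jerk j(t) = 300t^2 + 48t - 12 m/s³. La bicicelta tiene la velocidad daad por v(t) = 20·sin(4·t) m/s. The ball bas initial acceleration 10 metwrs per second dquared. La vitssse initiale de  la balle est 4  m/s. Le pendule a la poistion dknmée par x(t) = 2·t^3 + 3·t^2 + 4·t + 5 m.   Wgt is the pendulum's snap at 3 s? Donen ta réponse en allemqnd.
Um dies zu lösen, müssen wir 4 Ableitungen unserer Gleichung für die Position x(t) = 2·t^3 + 3·t^2 + 4·t + 5 nehmen. Durch Ableiten von der Position erhalten wir die Geschwindigkeit: v(t) = 6·t^2 + 6·t + 4. Durch Ableiten von der Geschwindigkeit erhalten wir die Beschleunigung: a(t) = 12·t + 6. Die Ableitung von der Beschleunigung ergibt den Ruck: j(t) = 12. Durch Ableiten von dem Ruck erhalten wir den Snap: s(t) = 0. Wir haben den Snap s(t) = 0. Durch Einsetzen von t = 3: s(3) = 0.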